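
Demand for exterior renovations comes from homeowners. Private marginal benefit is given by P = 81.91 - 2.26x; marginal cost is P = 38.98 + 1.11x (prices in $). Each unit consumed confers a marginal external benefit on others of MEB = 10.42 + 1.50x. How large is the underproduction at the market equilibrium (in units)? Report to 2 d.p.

15.79 units

Market equilibrium (private): 38.98 + 1.11x = 81.91 - 2.26x → x_m = 12.7389.
Social marginal benefit = demand + MEB = 92.33 - 0.76x.
Set SMB = MC: 92.33 - 0.76x = 38.98 + 1.11x → x* = 28.5294.
Gap = |12.7389 − 28.5294| = 15.7905.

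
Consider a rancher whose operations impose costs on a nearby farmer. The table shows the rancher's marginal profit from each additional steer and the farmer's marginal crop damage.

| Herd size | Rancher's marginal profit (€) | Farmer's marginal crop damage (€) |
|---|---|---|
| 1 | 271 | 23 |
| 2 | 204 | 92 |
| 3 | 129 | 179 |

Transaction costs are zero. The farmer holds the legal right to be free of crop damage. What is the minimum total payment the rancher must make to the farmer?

€115

Efficient level: marginal profit ≥ marginal crop damage through level 2, so k* = 2.
With the farmer holding the right, the rancher must at least compensate total damage at k*: 23 + 92 = 115.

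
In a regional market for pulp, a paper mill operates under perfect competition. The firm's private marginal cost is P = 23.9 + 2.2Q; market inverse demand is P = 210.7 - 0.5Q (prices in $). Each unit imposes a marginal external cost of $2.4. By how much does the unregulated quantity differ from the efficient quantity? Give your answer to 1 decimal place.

0.9 units

Market equilibrium (private): 23.9 + 2.2Q = 210.7 - 0.5Q → Q_m = 69.1852.
Social marginal cost = private MC + MEC = 26.3 + 2.2Q.
Set SMC = demand: 26.3 + 2.2Q = 210.7 - 0.5Q → Q* = 68.2963.
Gap = |69.1852 − 68.2963| = 0.8889.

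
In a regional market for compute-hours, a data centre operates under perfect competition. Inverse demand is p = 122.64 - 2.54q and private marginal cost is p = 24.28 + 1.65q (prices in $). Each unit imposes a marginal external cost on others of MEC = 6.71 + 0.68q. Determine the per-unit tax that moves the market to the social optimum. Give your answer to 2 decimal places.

Social marginal cost = private MC + MEC = 30.99 + 2.33q.
Set SMC = demand: 30.99 + 2.33q = 122.64 - 2.54q → q* = 18.8193.
The Pigouvian tax equals MEC at q*: 6.71 + 0.68×18.8193 = 19.5071.

tax = $19.51 per unit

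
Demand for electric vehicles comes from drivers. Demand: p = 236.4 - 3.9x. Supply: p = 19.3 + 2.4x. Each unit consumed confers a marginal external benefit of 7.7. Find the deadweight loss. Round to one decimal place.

DWL = 4.7

Market equilibrium (private): 19.3 + 2.4x = 236.4 - 3.9x → x_m = 34.4603.
Social marginal benefit = demand + MEB = 244.1 - 3.9x.
Set SMB = MC: 244.1 - 3.9x = 19.3 + 2.4x → x* = 35.6825.
Height of the DWL triangle at x_m is SMB(x_m) − MC(x_m) = MEB(x_m) = 7.7000.
DWL = ½ × 1.2222 × 7.7000 = 4.7055.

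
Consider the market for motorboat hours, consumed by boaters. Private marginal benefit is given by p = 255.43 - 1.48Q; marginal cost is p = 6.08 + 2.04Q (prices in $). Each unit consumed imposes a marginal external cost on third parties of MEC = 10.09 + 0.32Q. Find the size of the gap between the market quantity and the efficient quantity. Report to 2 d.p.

8.53 units

Market equilibrium (private): 6.08 + 2.04Q = 255.43 - 1.48Q → Q_m = 70.8381.
Social marginal benefit = demand − MEC = 245.34 - 1.80Q.
Set SMB = MC: 245.34 - 1.80Q = 6.08 + 2.04Q → Q* = 62.3073.
Gap = |70.8381 − 62.3073| = 8.5308.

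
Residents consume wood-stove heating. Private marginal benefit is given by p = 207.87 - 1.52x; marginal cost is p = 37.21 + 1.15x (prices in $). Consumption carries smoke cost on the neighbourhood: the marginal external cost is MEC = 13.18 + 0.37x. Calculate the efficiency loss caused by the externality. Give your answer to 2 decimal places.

Market equilibrium (private): 37.21 + 1.15x = 207.87 - 1.52x → x_m = 63.9176.
Social marginal benefit = demand − MEC = 194.69 - 1.89x.
Set SMB = MC: 194.69 - 1.89x = 37.21 + 1.15x → x* = 51.8026.
The welfare-loss triangle has base |x_m − x*| and height MEC(x_m) (the vertical gap between SMB and MC is zero at x* and MEC at x_m).
DWL = ½ × 12.1150 × 36.8295 = 223.0947.

DWL = $223.09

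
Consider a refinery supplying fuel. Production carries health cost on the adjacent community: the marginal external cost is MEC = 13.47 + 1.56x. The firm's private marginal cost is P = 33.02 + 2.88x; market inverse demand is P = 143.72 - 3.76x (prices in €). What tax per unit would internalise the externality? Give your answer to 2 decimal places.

Social marginal cost = private MC + MEC = 46.49 + 4.44x.
Set SMC = demand: 46.49 + 4.44x = 143.72 - 3.76x → x* = 11.8573.
The Pigouvian tax equals MEC at x*: 13.47 + 1.56×11.8573 = 31.9674.

tax = €31.97 per unit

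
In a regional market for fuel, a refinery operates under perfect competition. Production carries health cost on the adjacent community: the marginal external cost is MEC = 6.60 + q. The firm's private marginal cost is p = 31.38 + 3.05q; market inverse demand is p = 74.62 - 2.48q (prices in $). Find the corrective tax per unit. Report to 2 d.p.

Social marginal cost = private MC + MEC = 37.98 + 4.05q.
Set SMC = demand: 37.98 + 4.05q = 74.62 - 2.48q → q* = 5.6110.
The Pigouvian tax equals MEC at q*: 6.60 + 1.00×5.6110 = 12.2110.

tax = $12.21 per unit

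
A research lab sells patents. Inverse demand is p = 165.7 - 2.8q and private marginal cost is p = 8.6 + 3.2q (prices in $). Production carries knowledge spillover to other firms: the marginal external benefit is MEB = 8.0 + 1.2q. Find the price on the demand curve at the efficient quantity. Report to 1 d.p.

P = $69.4

Social marginal cost = private MC − MEB = 0.6 + 2.0q.
Set SMC = demand: 0.6 + 2.0q = 165.7 - 2.8q → q* = 34.3958.
Consumer price on the demand curve at q*: 165.7 − 2.8×34.3958 = 69.3918.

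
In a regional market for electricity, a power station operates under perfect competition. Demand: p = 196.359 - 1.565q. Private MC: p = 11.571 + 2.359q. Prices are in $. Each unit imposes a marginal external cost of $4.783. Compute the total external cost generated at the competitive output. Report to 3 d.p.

Market equilibrium (private): 11.571 + 2.359q = 196.359 - 1.565q → q_m = 47.0917.
Total external cost = MEC × q_m = 4.783 × 47.0917 = 225.2396.

$225.240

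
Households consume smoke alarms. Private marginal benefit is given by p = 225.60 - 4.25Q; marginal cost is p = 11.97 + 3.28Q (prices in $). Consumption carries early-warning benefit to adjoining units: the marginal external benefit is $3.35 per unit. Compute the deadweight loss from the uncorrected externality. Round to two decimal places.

DWL = $0.75

Market equilibrium (private): 11.97 + 3.28Q = 225.60 - 4.25Q → Q_m = 28.3705.
Social marginal benefit = demand + MEB = 228.95 - 4.25Q.
Set SMB = MC: 228.95 - 4.25Q = 11.97 + 3.28Q → Q* = 28.8154.
Height of the DWL triangle at Q_m is SMB(Q_m) − MC(Q_m) = MEB(Q_m) = 3.3500.
DWL = ½ × 0.4449 × 3.3500 = 0.7452.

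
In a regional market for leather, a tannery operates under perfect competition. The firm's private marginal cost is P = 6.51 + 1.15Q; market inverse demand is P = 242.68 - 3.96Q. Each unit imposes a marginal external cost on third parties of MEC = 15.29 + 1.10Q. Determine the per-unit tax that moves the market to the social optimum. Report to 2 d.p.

Social marginal cost = private MC + MEC = 21.80 + 2.25Q.
Set SMC = demand: 21.80 + 2.25Q = 242.68 - 3.96Q → Q* = 35.5684.
The Pigouvian tax equals MEC at Q*: 15.29 + 1.10×35.5684 = 54.4152.

tax = 54.42 per unit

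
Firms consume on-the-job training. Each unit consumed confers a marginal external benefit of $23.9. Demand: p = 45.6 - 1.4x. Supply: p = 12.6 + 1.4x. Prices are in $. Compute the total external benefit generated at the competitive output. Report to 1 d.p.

Market equilibrium (private): 12.6 + 1.4x = 45.6 - 1.4x → x_m = 11.7857.
Total external benefit = MEB × x_m = 23.9 × 11.7857 = 281.6782.

$281.7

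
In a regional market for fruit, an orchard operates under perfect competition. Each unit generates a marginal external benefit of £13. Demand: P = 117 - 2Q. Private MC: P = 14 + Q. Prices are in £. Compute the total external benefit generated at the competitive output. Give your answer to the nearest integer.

Market equilibrium (private): 14 + Q = 117 - 2Q → Q_m = 34.3333.
Total external benefit = MEB × Q_m = 13 × 34.3333 = 446.3329.

£446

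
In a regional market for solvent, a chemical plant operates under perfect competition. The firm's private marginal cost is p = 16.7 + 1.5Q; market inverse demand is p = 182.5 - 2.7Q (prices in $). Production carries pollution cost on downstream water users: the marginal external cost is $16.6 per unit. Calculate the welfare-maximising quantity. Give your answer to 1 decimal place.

Social marginal cost = private MC + MEC = 33.3 + 1.5Q.
Set SMC = demand: 33.3 + 1.5Q = 182.5 - 2.7Q → Q* = 35.5238.

Q* = 35.5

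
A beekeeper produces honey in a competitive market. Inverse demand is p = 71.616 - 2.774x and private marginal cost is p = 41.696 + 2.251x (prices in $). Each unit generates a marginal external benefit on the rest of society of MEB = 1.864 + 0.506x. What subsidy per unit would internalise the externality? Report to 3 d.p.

Social marginal cost = private MC − MEB = 39.832 + 1.745x.
Set SMC = demand: 39.832 + 1.745x = 71.616 - 2.774x → x* = 7.0334.
The Pigouvian subsidy equals MEB at x*: 1.864 + 0.506×7.0334 = 5.4229.

subsidy = $5.423 per unit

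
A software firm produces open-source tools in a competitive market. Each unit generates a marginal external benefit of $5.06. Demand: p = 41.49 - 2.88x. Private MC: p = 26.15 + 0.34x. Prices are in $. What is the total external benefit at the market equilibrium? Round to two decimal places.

$24.11

Market equilibrium (private): 26.15 + 0.34x = 41.49 - 2.88x → x_m = 4.7640.
Total external benefit = MEB × x_m = 5.06 × 4.7640 = 24.1058.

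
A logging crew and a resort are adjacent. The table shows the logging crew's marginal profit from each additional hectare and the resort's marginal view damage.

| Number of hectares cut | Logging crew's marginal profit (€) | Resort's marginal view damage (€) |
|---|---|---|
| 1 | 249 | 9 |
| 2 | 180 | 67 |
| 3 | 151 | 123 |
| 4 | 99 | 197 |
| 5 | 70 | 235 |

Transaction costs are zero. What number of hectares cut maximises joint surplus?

Bargaining reaches the level where marginal profit last exceeds marginal view damage.
That holds through level 3 (151 ≥ 123) but not at 4 (99 < 197).

3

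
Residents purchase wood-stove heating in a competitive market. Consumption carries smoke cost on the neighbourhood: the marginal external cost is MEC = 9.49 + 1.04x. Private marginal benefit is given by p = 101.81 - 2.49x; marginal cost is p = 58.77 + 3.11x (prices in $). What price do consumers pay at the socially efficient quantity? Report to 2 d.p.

Social marginal benefit = demand − MEC = 92.32 - 3.53x.
Set SMB = MC: 92.32 - 3.53x = 58.77 + 3.11x → x* = 5.0527.
Consumer price on the demand curve at x*: 101.81 − 2.49×5.0527 = 89.2288.

P = $89.23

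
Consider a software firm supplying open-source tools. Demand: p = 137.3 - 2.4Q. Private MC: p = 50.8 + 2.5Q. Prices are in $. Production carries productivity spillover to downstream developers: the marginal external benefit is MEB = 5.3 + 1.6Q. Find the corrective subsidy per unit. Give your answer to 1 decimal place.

subsidy = $49.8 per unit

Social marginal cost = private MC − MEB = 45.5 + 0.9Q.
Set SMC = demand: 45.5 + 0.9Q = 137.3 - 2.4Q → Q* = 27.8182.
The Pigouvian subsidy equals MEB at Q*: 5.3 + 1.6×27.8182 = 49.8091.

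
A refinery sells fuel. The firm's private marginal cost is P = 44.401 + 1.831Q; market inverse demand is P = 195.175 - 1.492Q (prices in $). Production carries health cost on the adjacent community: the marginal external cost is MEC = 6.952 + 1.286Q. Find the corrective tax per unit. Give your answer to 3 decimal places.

Social marginal cost = private MC + MEC = 51.353 + 3.117Q.
Set SMC = demand: 51.353 + 3.117Q = 195.175 - 1.492Q → Q* = 31.2046.
The Pigouvian tax equals MEC at Q*: 6.952 + 1.286×31.2046 = 47.0811.

tax = $47.081 per unit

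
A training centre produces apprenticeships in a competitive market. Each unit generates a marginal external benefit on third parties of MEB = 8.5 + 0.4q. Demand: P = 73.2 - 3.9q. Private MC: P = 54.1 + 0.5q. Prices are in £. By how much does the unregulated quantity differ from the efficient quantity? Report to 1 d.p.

Market equilibrium (private): 54.1 + 0.5q = 73.2 - 3.9q → q_m = 4.3409.
Social marginal cost = private MC − MEB = 45.6 + 0.1q.
Set SMC = demand: 45.6 + 0.1q = 73.2 - 3.9q → q* = 6.9000.
Gap = |4.3409 − 6.9000| = 2.5591.

2.6 units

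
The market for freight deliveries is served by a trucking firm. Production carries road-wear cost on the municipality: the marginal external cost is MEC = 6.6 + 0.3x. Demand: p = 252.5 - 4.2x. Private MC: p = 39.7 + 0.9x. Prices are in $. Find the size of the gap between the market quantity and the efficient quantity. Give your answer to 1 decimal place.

3.5 units

Market equilibrium (private): 39.7 + 0.9x = 252.5 - 4.2x → x_m = 41.7255.
Social marginal cost = private MC + MEC = 46.3 + 1.2x.
Set SMC = demand: 46.3 + 1.2x = 252.5 - 4.2x → x* = 38.1852.
Gap = |41.7255 − 38.1852| = 3.5403.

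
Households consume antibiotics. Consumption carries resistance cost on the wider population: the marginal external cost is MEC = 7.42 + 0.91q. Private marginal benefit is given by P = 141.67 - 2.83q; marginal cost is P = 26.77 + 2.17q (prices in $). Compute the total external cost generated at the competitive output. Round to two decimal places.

$410.79

Market equilibrium (private): 26.77 + 2.17q = 141.67 - 2.83q → q_m = 22.9800.
Total external cost = ∫₀^{q_m} (7.42 + 0.91q) dq = 7.42×22.9800 + ½×0.91×22.9800² = 410.7882.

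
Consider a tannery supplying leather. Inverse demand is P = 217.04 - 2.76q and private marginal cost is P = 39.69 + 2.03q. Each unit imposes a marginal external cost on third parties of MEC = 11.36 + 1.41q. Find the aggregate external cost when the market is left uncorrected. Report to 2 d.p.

1387.06

Market equilibrium (private): 39.69 + 2.03q = 217.04 - 2.76q → q_m = 37.0251.
Total external cost = ∫₀^{q_m} (11.36 + 1.41q) dq = 11.36×37.0251 + ½×1.41×37.0251² = 1387.0600.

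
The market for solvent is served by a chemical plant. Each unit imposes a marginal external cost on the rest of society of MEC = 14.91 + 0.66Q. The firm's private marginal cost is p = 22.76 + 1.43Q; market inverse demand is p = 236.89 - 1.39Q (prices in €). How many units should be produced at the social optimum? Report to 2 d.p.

Q* = 57.25

Social marginal cost = private MC + MEC = 37.67 + 2.09Q.
Set SMC = demand: 37.67 + 2.09Q = 236.89 - 1.39Q → Q* = 57.2471.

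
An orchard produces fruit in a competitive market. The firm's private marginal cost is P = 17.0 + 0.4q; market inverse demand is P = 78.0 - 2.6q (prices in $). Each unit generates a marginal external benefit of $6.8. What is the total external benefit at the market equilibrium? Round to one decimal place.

$138.3

Market equilibrium (private): 17.0 + 0.4q = 78.0 - 2.6q → q_m = 20.3333.
Total external benefit = MEB × q_m = 6.8 × 20.3333 = 138.2664.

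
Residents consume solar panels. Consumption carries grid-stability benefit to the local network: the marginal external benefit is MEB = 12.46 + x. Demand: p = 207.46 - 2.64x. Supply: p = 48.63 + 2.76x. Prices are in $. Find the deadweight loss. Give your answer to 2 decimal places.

DWL = $199.24

Market equilibrium (private): 48.63 + 2.76x = 207.46 - 2.64x → x_m = 29.4130.
Social marginal benefit = demand + MEB = 219.92 - 1.64x.
Set SMB = MC: 219.92 - 1.64x = 48.63 + 2.76x → x* = 38.9295.
The welfare-loss triangle has base |x_m − x*| and height MEB(x_m) (the vertical gap between SMB and MC is zero at x* and MEB at x_m).
DWL = ½ × 9.5165 × 41.8730 = 199.2422.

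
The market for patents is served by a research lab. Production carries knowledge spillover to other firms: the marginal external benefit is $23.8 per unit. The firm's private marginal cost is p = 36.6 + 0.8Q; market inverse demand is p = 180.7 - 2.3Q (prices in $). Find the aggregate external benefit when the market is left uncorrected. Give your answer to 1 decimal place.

$1106.3

Market equilibrium (private): 36.6 + 0.8Q = 180.7 - 2.3Q → Q_m = 46.4839.
Total external benefit = MEB × Q_m = 23.8 × 46.4839 = 1106.3168.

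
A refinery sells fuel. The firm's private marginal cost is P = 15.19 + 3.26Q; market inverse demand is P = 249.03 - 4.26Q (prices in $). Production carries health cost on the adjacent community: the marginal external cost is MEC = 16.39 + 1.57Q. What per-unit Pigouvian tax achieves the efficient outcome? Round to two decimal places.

tax = $53.95 per unit

Social marginal cost = private MC + MEC = 31.58 + 4.83Q.
Set SMC = demand: 31.58 + 4.83Q = 249.03 - 4.26Q → Q* = 23.9219.
The Pigouvian tax equals MEC at Q*: 16.39 + 1.57×23.9219 = 53.9474.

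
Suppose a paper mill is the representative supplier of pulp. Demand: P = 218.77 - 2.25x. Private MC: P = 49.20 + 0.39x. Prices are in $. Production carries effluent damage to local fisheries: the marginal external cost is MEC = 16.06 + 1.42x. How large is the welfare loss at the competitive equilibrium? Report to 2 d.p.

DWL = $1417.05

Market equilibrium (private): 49.20 + 0.39x = 218.77 - 2.25x → x_m = 64.2311.
Social marginal cost = private MC + MEC = 65.26 + 1.81x.
Set SMC = demand: 65.26 + 1.81x = 218.77 - 2.25x → x* = 37.8103.
The loss is the area between SMC and demand from x* to x_m; with linear curves that's a triangle of height MEC(x_m).
DWL = ½ × 26.4208 × 107.2681 = 1417.0545.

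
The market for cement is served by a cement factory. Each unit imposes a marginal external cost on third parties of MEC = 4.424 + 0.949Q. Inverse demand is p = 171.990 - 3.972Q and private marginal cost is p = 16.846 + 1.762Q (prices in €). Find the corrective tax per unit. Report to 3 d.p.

tax = €25.827 per unit

Social marginal cost = private MC + MEC = 21.270 + 2.711Q.
Set SMC = demand: 21.270 + 2.711Q = 171.990 - 3.972Q → Q* = 22.5527.
The Pigouvian tax equals MEC at Q*: 4.424 + 0.949×22.5527 = 25.8265.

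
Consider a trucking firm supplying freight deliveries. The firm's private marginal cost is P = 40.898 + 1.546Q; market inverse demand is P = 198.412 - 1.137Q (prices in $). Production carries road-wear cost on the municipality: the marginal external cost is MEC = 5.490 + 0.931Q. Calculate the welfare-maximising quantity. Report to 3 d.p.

Social marginal cost = private MC + MEC = 46.388 + 2.477Q.
Set SMC = demand: 46.388 + 2.477Q = 198.412 - 1.137Q → Q* = 42.0653.

Q* = 42.065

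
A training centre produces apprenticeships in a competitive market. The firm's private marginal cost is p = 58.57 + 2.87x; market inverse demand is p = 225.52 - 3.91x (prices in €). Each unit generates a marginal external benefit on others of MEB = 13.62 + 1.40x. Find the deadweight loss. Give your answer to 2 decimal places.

Market equilibrium (private): 58.57 + 2.87x = 225.52 - 3.91x → x_m = 24.6239.
Social marginal cost = private MC − MEB = 44.95 + 1.47x.
Set SMC = demand: 44.95 + 1.47x = 225.52 - 3.91x → x* = 33.5632.
Between x* and x_m the wedge demand − SMC runs linearly from 0 to MEB(x_m), so the loss is a triangle.
DWL = ½ × 8.9393 × 48.0935 = 214.9611.

DWL = €214.96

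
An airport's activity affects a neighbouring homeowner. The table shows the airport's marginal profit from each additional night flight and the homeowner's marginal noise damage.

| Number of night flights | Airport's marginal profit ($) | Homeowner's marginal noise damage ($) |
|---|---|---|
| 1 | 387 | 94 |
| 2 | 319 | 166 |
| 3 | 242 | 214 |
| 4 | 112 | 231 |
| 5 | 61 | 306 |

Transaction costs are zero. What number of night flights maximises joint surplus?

3

Bargaining reaches the level where marginal profit last exceeds marginal noise damage.
That holds through level 3 (242 ≥ 214) but not at 4 (112 < 231).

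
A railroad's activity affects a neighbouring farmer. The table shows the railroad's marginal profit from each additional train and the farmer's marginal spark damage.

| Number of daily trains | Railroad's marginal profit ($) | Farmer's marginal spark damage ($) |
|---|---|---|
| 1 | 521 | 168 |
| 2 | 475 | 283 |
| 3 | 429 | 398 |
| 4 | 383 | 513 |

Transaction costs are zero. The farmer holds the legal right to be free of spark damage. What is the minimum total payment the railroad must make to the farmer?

$849

Efficient level: marginal profit ≥ marginal spark damage through level 3, so k* = 3.
With the farmer holding the right, the railroad must at least compensate total damage at k*: 168 + 283 + 398 = 849.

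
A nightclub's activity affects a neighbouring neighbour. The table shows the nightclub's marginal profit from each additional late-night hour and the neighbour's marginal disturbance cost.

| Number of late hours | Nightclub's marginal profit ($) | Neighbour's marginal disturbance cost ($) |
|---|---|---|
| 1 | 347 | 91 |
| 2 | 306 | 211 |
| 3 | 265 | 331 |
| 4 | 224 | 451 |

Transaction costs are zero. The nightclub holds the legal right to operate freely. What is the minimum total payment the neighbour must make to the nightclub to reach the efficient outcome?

$489

Left alone the nightclub would choose level 4 (marginal profit stays positive).
Efficient level: k* = 2 (marginal profit ≥ marginal disturbance cost through 2).
The neighbour must at least cover the nightclub's forgone profit from cutting 4→2: 265 + 224 = 489.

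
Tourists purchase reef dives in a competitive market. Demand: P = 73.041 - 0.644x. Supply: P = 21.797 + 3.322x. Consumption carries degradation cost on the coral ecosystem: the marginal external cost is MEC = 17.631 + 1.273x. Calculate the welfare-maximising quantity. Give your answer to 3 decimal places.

Social marginal benefit = demand − MEC = 55.410 - 1.917x.
Set SMB = MC: 55.410 - 1.917x = 21.797 + 3.322x → x* = 6.4159.

x* = 6.416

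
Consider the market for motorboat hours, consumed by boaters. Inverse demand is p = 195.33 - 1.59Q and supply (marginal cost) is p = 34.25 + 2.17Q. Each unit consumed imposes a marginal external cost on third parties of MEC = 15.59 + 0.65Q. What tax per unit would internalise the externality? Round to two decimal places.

tax = 37.03 per unit

Social marginal benefit = demand − MEC = 179.74 - 2.24Q.
Set SMB = MC: 179.74 - 2.24Q = 34.25 + 2.17Q → Q* = 32.9909.
The Pigouvian tax equals MEC at Q*: 15.59 + 0.65×32.9909 = 37.0341.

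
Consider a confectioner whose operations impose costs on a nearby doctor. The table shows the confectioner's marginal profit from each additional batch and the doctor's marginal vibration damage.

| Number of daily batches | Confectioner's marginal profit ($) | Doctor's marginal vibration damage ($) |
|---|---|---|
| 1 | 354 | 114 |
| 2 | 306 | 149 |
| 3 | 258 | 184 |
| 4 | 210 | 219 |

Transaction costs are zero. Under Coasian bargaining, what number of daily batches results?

3

Bargaining reaches the level where marginal profit last exceeds marginal vibration damage.
That holds through level 3 (258 ≥ 184) but not at 4 (210 < 219).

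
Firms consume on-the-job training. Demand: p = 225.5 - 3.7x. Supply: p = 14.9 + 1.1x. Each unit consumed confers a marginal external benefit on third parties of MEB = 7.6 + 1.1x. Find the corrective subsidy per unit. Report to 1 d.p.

Social marginal benefit = demand + MEB = 233.1 - 2.6x.
Set SMB = MC: 233.1 - 2.6x = 14.9 + 1.1x → x* = 58.9730.
The Pigouvian subsidy equals MEB at x*: 7.6 + 1.1×58.9730 = 72.4703.

subsidy = 72.5 per unit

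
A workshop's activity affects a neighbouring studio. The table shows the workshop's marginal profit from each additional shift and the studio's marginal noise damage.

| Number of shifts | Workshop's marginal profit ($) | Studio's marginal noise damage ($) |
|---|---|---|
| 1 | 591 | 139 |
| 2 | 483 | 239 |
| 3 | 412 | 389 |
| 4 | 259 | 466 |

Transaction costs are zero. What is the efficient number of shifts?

Bargaining reaches the level where marginal profit last exceeds marginal noise damage.
That holds through level 3 (412 ≥ 389) but not at 4 (259 < 466).

3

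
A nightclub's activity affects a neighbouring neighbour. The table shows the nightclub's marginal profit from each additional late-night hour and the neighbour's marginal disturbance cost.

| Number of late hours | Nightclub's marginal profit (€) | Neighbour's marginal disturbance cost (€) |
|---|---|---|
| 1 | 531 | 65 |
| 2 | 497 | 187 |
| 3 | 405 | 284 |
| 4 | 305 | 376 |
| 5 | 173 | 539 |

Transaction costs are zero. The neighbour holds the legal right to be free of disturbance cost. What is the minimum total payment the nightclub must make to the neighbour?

Efficient level: marginal profit ≥ marginal disturbance cost through level 3, so k* = 3.
With the neighbour holding the right, the nightclub must at least compensate total damage at k*: 65 + 187 + 284 = 536.

€536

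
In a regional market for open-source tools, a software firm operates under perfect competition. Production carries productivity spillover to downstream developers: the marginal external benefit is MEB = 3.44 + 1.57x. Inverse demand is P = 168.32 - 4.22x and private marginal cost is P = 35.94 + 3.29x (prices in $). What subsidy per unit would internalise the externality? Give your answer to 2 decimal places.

Social marginal cost = private MC − MEB = 32.50 + 1.72x.
Set SMC = demand: 32.50 + 1.72x = 168.32 - 4.22x → x* = 22.8653.
The Pigouvian subsidy equals MEB at x*: 3.44 + 1.57×22.8653 = 39.3385.

subsidy = $39.34 per unit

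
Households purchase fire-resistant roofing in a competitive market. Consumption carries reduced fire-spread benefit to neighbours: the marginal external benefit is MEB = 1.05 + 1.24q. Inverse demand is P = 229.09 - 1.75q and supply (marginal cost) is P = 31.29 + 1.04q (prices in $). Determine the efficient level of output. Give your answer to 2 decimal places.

q* = 128.29

Social marginal benefit = demand + MEB = 230.14 - 0.51q.
Set SMB = MC: 230.14 - 0.51q = 31.29 + 1.04q → q* = 128.2903.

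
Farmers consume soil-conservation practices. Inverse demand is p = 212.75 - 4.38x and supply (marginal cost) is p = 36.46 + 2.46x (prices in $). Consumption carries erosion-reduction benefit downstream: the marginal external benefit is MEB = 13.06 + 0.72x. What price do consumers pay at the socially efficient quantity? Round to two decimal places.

Social marginal benefit = demand + MEB = 225.81 - 3.66x.
Set SMB = MC: 225.81 - 3.66x = 36.46 + 2.46x → x* = 30.9395.
Consumer price on the demand curve at x*: 212.75 − 4.38×30.9395 = 77.2350.

P = $77.23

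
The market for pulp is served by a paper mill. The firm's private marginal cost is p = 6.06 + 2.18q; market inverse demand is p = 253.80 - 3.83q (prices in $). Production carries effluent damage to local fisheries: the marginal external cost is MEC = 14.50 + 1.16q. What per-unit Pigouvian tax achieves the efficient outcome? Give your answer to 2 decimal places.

Social marginal cost = private MC + MEC = 20.56 + 3.34q.
Set SMC = demand: 20.56 + 3.34q = 253.80 - 3.83q → q* = 32.5300.
The Pigouvian tax equals MEC at q*: 14.50 + 1.16×32.5300 = 52.2348.

tax = $52.23 per unit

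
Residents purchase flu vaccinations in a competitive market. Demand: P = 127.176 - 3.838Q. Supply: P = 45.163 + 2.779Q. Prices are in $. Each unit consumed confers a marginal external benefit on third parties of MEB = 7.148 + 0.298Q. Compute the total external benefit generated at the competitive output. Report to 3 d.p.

$111.484

Market equilibrium (private): 45.163 + 2.779Q = 127.176 - 3.838Q → Q_m = 12.3943.
Total external benefit = ∫₀^{Q_m} (7.148 + 0.298Q) dQ = 7.148×12.3943 + ½×0.298×12.3943² = 111.4836.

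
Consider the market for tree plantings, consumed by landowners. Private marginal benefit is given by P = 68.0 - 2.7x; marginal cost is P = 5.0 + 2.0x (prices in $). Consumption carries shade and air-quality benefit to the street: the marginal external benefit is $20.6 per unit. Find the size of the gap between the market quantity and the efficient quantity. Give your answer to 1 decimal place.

4.4 units

Market equilibrium (private): 5.0 + 2.0x = 68.0 - 2.7x → x_m = 13.4043.
Social marginal benefit = demand + MEB = 88.6 - 2.7x.
Set SMB = MC: 88.6 - 2.7x = 5.0 + 2.0x → x* = 17.7872.
Gap = |13.4043 − 17.7872| = 4.3829.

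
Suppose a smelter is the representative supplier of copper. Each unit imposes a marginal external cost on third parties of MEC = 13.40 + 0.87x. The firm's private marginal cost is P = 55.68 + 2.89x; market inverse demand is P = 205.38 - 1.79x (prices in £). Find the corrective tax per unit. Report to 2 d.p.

Social marginal cost = private MC + MEC = 69.08 + 3.76x.
Set SMC = demand: 69.08 + 3.76x = 205.38 - 1.79x → x* = 24.5586.
The Pigouvian tax equals MEC at x*: 13.40 + 0.87×24.5586 = 34.7660.

tax = £34.77 per unit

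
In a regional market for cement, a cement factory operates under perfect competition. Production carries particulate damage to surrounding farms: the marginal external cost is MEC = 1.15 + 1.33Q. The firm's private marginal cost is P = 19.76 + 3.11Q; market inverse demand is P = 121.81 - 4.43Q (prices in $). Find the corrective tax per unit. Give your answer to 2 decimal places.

tax = $16.28 per unit

Social marginal cost = private MC + MEC = 20.91 + 4.44Q.
Set SMC = demand: 20.91 + 4.44Q = 121.81 - 4.43Q → Q* = 11.3754.
The Pigouvian tax equals MEC at Q*: 1.15 + 1.33×11.3754 = 16.2793.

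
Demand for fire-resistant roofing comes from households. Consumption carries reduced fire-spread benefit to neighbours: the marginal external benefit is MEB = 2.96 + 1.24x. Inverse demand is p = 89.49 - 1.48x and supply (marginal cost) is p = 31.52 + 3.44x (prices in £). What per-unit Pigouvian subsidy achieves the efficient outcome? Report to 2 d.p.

Social marginal benefit = demand + MEB = 92.45 - 0.24x.
Set SMB = MC: 92.45 - 0.24x = 31.52 + 3.44x → x* = 16.5571.
The Pigouvian subsidy equals MEB at x*: 2.96 + 1.24×16.5571 = 23.4908.

subsidy = £23.49 per unit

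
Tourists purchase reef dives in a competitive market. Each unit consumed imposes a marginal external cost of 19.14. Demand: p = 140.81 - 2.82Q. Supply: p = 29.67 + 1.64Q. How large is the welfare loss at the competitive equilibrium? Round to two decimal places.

Market equilibrium (private): 29.67 + 1.64Q = 140.81 - 2.82Q → Q_m = 24.9193.
Social marginal benefit = demand − MEC = 121.67 - 2.82Q.
Set SMB = MC: 121.67 - 2.82Q = 29.67 + 1.64Q → Q* = 20.6278.
Height of the DWL triangle at Q_m is MC(Q_m) − SMB(Q_m) = MEC(Q_m) = 19.1400.
DWL = ½ × 4.2915 × 19.1400 = 41.0697.

DWL = 41.07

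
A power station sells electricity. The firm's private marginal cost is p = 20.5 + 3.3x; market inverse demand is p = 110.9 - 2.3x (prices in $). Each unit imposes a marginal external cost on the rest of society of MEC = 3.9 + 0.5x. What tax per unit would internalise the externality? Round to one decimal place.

Social marginal cost = private MC + MEC = 24.4 + 3.8x.
Set SMC = demand: 24.4 + 3.8x = 110.9 - 2.3x → x* = 14.1803.
The Pigouvian tax equals MEC at x*: 3.9 + 0.5×14.1803 = 10.9902.

tax = $11.0 per unit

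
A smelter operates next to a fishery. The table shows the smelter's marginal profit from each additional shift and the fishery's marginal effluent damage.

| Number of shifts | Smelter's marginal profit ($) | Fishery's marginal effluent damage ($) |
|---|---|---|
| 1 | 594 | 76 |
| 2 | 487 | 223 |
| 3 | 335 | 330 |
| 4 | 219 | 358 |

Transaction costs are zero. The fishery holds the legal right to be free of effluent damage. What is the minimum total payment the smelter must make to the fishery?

$629

Efficient level: marginal profit ≥ marginal effluent damage through level 3, so k* = 3.
With the fishery holding the right, the smelter must at least compensate total damage at k*: 76 + 223 + 330 = 629.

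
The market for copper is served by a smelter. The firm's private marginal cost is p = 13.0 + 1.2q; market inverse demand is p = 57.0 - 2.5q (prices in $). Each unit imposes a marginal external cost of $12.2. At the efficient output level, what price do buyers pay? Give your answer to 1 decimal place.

Social marginal cost = private MC + MEC = 25.2 + 1.2q.
Set SMC = demand: 25.2 + 1.2q = 57.0 - 2.5q → q* = 8.5946.
Consumer price on the demand curve at q*: 57.0 − 2.5×8.5946 = 35.5135.

P = $35.5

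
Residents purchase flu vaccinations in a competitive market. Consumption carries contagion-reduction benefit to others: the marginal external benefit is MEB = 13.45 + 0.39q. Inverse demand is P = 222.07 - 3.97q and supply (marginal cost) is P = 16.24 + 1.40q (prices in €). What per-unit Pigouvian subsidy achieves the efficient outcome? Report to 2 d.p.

subsidy = €30.62 per unit

Social marginal benefit = demand + MEB = 235.52 - 3.58q.
Set SMB = MC: 235.52 - 3.58q = 16.24 + 1.40q → q* = 44.0321.
The Pigouvian subsidy equals MEB at q*: 13.45 + 0.39×44.0321 = 30.6225.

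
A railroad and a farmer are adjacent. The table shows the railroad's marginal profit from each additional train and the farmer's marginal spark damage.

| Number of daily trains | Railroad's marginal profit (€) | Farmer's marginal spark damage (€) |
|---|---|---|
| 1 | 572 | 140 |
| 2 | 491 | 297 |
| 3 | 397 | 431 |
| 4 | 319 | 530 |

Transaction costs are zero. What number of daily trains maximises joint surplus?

2

Bargaining reaches the level where marginal profit last exceeds marginal spark damage.
That holds through level 2 (491 ≥ 297) but not at 3 (397 < 431).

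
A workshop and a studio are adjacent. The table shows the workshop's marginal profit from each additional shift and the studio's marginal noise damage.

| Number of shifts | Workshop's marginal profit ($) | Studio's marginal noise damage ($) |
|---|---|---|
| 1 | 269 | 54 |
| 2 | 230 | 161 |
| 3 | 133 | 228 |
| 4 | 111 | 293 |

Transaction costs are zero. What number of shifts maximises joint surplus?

Bargaining reaches the level where marginal profit last exceeds marginal noise damage.
That holds through level 2 (230 ≥ 161) but not at 3 (133 < 228).

2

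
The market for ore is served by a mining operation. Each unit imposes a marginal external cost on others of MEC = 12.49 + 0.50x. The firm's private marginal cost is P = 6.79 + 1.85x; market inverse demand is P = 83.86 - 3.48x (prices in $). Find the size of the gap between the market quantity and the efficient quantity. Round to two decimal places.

Market equilibrium (private): 6.79 + 1.85x = 83.86 - 3.48x → x_m = 14.4597.
Social marginal cost = private MC + MEC = 19.28 + 2.35x.
Set SMC = demand: 19.28 + 2.35x = 83.86 - 3.48x → x* = 11.0772.
Gap = |14.4597 − 11.0772| = 3.3825.

3.38 units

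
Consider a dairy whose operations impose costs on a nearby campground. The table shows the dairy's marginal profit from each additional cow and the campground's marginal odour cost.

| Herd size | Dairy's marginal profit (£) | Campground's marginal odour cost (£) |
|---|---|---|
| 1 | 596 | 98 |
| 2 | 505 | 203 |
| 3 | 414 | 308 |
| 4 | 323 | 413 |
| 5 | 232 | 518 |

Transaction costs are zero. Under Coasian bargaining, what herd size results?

Bargaining reaches the level where marginal profit last exceeds marginal odour cost.
That holds through level 3 (414 ≥ 308) but not at 4 (323 < 413).

3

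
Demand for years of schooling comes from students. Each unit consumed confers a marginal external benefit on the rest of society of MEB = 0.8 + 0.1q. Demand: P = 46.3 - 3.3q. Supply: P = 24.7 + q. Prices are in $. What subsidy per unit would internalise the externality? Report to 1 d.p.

subsidy = $1.3 per unit

Social marginal benefit = demand + MEB = 47.1 - 3.2q.
Set SMB = MC: 47.1 - 3.2q = 24.7 + q → q* = 5.3333.
The Pigouvian subsidy equals MEB at q*: 0.8 + 0.1×5.3333 = 1.3333.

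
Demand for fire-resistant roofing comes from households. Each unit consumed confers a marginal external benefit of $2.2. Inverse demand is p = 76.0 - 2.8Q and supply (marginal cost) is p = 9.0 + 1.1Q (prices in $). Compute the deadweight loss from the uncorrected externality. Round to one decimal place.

DWL = $0.6

Market equilibrium (private): 9.0 + 1.1Q = 76.0 - 2.8Q → Q_m = 17.1795.
Social marginal benefit = demand + MEB = 78.2 - 2.8Q.
Set SMB = MC: 78.2 - 2.8Q = 9.0 + 1.1Q → Q* = 17.7436.
The welfare-loss triangle has base |Q_m − Q*| and height MEB(Q_m) (the vertical gap between SMB and MC is zero at Q* and MEB at Q_m).
DWL = ½ × 0.5641 × 2.2000 = 0.6205.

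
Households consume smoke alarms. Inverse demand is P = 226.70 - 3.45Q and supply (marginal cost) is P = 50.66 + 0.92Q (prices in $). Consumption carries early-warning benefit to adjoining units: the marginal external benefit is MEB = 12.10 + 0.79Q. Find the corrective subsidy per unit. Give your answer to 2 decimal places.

subsidy = $53.62 per unit

Social marginal benefit = demand + MEB = 238.80 - 2.66Q.
Set SMB = MC: 238.80 - 2.66Q = 50.66 + 0.92Q → Q* = 52.5531.
The Pigouvian subsidy equals MEB at Q*: 12.10 + 0.79×52.5531 = 53.6169.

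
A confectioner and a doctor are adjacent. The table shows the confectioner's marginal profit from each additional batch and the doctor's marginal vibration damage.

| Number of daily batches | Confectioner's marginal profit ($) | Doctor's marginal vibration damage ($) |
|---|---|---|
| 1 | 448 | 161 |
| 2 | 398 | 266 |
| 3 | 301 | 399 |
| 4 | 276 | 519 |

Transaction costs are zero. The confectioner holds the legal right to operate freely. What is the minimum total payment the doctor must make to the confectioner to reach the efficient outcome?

Left alone the confectioner would choose level 4 (marginal profit stays positive).
Efficient level: k* = 2 (marginal profit ≥ marginal vibration damage through 2).
The doctor must at least cover the confectioner's forgone profit from cutting 4→2: 301 + 276 = 577.

$577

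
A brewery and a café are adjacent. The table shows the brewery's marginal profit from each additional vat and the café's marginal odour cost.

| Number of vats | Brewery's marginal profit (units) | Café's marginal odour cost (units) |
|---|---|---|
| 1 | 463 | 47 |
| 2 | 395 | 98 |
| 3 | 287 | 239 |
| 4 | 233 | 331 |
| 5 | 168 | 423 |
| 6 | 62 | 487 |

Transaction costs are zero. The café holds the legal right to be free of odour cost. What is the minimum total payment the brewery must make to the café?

384

Efficient level: marginal profit ≥ marginal odour cost through level 3, so k* = 3.
With the café holding the right, the brewery must at least compensate total damage at k*: 47 + 98 + 239 = 384.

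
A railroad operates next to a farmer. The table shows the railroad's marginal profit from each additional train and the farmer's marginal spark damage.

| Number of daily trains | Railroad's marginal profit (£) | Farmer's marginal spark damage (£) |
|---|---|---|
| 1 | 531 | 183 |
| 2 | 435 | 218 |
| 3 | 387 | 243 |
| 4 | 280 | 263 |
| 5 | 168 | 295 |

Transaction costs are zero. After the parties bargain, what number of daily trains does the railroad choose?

4

Bargaining reaches the level where marginal profit last exceeds marginal spark damage.
That holds through level 4 (280 ≥ 263) but not at 5 (168 < 295).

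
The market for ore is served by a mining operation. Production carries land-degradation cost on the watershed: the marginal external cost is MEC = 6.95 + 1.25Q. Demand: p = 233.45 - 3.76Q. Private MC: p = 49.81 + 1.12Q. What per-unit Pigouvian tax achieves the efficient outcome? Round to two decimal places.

tax = 42.98 per unit

Social marginal cost = private MC + MEC = 56.76 + 2.37Q.
Set SMC = demand: 56.76 + 2.37Q = 233.45 - 3.76Q → Q* = 28.8238.
The Pigouvian tax equals MEC at Q*: 6.95 + 1.25×28.8238 = 42.9798.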